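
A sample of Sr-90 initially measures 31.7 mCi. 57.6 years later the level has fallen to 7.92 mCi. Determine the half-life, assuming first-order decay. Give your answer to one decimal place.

28.8 years

A/A₀ = 7.92/31.7 ≈ 0.24984.
n = log₂(4.0025) ≈ 2.0009 half-lives elapsed in 57.6 years.
t½ = 57.6/2.0009 ≈ 28.787 years.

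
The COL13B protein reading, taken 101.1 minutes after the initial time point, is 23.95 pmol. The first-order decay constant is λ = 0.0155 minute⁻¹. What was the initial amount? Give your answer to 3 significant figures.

t½ = ln 2 / λ = 0.69315 / 0.0155 ≈ 44.719 minutes.
Number of half-lives elapsed: n = 101.1/44.719 ≈ 2.2608.
A₀ = A × 2^n = 23.95 × 2^2.2608 = 23.95 × 4.7925 ≈ 114.78 pmol.

115 pmol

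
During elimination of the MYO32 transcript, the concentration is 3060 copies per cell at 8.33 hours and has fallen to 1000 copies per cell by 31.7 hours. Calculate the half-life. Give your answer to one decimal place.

14.5 hours

Over Δt = 31.7 − 8.33 = 23.37 hours, the level fell by a factor of 3060/1000 ≈ 3.06.
n = log₂(3.06) ≈ 1.6135 half-lives, so t½ = 23.37/1.6135 ≈ 14.484 hours.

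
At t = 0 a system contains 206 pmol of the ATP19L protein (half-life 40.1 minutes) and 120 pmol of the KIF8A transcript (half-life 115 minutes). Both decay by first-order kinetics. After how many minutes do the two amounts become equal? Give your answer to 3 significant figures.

Set 206·(1/2)^(t/40.1) = 120·(1/2)^(t/115).
Taking log₂: log₂(206/120) = t·(1/40.1 − 1/115).
log₂(1.7167) = 0.77961; 1/40.1 − 1/115 = 0.016242.
t = 0.77961 / 0.016242 ≈ 48 minutes.

48.0 minutes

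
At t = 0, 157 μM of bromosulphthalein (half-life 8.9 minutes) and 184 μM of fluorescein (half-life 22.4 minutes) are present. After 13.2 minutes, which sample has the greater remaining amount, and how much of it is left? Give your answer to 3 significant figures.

fluorescein, 122 μM

bromosulphthalein: 157 × (1/2)^1.4831 ≈ 56.16 μM.
fluorescein: 184 × (1/2)^0.58929 ≈ 122.3 μM.
Fluorescein has more remaining, at ≈ 122.3 μM.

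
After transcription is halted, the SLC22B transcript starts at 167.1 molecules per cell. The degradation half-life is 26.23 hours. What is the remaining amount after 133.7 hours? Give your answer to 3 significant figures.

4.88 molecules per cell

Number of half-lives: n = 133.7/26.23 ≈ 5.0972.
Remaining = 167.1 × (1/2)^5.0972 = 167.1 × 0.029214 ≈ 4.8816 molecules per cell.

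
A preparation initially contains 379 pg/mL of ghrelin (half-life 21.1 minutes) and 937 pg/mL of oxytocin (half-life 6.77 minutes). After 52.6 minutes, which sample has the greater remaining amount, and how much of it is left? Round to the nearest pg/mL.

ghrelin: 379 × (1/2)^2.4929 ≈ 67.329 pg/mL.
oxytocin: 937 × (1/2)^7.7696 ≈ 4.294 pg/mL.
Ghrelin has more remaining, at ≈ 67.329 pg/mL.

ghrelin, 67 pg/mL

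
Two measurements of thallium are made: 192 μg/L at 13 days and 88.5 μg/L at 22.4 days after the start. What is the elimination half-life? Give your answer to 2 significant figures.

Over Δt = 22.4 − 13 = 9.4 days, the level fell by a factor of 192/88.5 ≈ 2.1695.
n = log₂(2.1695) ≈ 1.1174 half-lives, so t½ = 9.4/1.1174 ≈ 8.4127 days.

8.4 days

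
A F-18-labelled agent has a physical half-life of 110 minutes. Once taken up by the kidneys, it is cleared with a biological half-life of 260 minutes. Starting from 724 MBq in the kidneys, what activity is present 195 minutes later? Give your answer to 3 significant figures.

126 MBq

1/t_eff = 1/t_phys + 1/t_biol = 1/110 + 1/260 = 0.012937 per minute.
t_eff = 110 × 260 / (110 + 260) ≈ 77.297 minutes.
Remaining = 724 × (1/2)^(195/77.297) = 724 × (1/2)^2.5227 ≈ 125.99 MBq.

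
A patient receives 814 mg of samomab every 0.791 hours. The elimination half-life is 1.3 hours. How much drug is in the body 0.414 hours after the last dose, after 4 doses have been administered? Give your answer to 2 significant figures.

1500 mg

The 4 doses were given 2.787, 1.996, 1.205, 0.414 hours ago.
Total = 814·(1/2)^(2.787/1.3) + 814·(1/2)^(1.996/1.3) + 814·(1/2)^(1.205/1.3) + 814·(1/2)^(0.414/1.3)
      = 184.19 + 280.82 + 428.15 + 652.77 ≈ 1545.9 mg.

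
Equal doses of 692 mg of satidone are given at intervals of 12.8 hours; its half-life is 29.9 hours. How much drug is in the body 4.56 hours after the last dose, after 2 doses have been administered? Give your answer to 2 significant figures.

The 2 doses were given 17.36, 4.56 hours ago.
Total = 692·(1/2)^(17.36/29.9) + 692·(1/2)^(4.56/29.9)
      = 462.73 + 622.58 ≈ 1085.3 mg.

1100 mg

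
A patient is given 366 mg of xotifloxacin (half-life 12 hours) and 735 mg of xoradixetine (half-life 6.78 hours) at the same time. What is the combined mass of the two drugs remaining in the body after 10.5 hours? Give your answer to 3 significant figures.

451 mg

xotifloxacin: 366 × (1/2)^(10.5/12) = 366 × (1/2)^0.875 ≈ 199.56 mg.
xoradixetine: 735 × (1/2)^(10.5/6.78) = 735 × (1/2)^1.5487 ≈ 251.24 mg.
Total = 199.56 + 251.24 ≈ 450.8 mg.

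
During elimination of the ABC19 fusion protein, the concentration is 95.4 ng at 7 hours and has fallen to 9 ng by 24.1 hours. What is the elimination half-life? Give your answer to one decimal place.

5.0 hours

Over Δt = 24.1 − 7 = 17.1 hours, the level fell by a factor of 95.4/9 ≈ 10.6.
n = log₂(10.6) ≈ 3.406 half-lives, so t½ = 17.1/3.406 ≈ 5.0206 hours.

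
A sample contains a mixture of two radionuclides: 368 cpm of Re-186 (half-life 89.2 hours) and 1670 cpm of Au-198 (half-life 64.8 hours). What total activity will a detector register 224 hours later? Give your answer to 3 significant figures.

217 cpm

Re-186: 368 × (1/2)^(224/89.2) = 368 × (1/2)^2.5112 ≈ 64.55 cpm.
Au-198: 1670 × (1/2)^(224/64.8) = 1670 × (1/2)^3.4568 ≈ 152.1 cpm.
Total = 64.55 + 152.1 ≈ 216.65 cpm.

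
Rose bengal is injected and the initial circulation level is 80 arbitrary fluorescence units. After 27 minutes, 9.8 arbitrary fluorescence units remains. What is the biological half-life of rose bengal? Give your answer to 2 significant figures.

A/A₀ = 9.8/80 ≈ 0.1225.
n = log₂(8.1633) ≈ 3.0291 half-lives elapsed in 27 minutes.
t½ = 27/3.0291 ≈ 8.9134 minutes.

8.9 minutes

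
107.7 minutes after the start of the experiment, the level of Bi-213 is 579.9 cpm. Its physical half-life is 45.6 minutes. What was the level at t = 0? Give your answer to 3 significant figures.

2980 cpm

Number of half-lives elapsed: n = 107.7/45.6 ≈ 2.3618.
A₀ = A × 2^n = 579.9 × 2^2.3618 = 579.9 × 5.1403 ≈ 2980.8 cpm.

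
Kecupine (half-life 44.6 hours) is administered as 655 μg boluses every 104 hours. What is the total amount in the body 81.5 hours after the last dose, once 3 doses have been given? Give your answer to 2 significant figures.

230 μg

The 3 doses were given 289.5, 185.5, 81.5 hours ago.
Total = 655·(1/2)^(289.5/44.6) + 655·(1/2)^(185.5/44.6) + 655·(1/2)^(81.5/44.6)
      = 7.2819 + 36.661 + 184.57 ≈ 228.51 μg.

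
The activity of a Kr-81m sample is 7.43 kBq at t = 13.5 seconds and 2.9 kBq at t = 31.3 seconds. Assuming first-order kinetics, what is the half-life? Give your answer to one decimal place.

13.1 seconds

Over Δt = 31.3 − 13.5 = 17.8 seconds, the level fell by a factor of 7.43/2.9 ≈ 2.5621.
n = log₂(2.5621) ≈ 1.3573 half-lives, so t½ = 17.8/1.3573 ≈ 13.114 seconds.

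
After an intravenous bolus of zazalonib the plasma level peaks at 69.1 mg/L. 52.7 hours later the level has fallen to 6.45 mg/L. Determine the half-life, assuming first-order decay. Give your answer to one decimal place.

15.4 hours

A/A₀ = 6.45/69.1 ≈ 0.093343.
n = log₂(10.713) ≈ 3.4213 half-lives elapsed in 52.7 hours.
t½ = 52.7/3.4213 ≈ 15.403 hours.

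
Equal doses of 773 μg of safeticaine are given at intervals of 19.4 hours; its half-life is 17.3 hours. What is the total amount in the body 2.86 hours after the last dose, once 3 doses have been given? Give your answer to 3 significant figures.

1150 μg

The 3 doses were given 41.66, 22.26, 2.86 hours ago.
Total = 773·(1/2)^(41.66/17.3) + 773·(1/2)^(22.26/17.3) + 773·(1/2)^(2.86/17.3)
      = 145.64 + 316.84 + 689.31 ≈ 1151.8 μg.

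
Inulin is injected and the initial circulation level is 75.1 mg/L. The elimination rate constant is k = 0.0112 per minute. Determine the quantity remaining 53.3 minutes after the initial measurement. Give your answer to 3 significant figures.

t½ = ln 2 / k = 0.69315 / 0.0112 ≈ 61.888 minutes.
Number of half-lives: n = 53.3/61.888 ≈ 0.86123.
Remaining = 75.1 × (1/2)^0.86123 = 75.1 × 0.55048 ≈ 41.341 mg/L.

41.3 mg/L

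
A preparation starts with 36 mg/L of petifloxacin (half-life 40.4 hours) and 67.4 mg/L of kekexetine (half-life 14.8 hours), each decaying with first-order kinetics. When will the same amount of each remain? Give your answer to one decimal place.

21.1 hours

Set 36·(1/2)^(t/40.4) = 67.4·(1/2)^(t/14.8).
Taking log₂: log₂(36/67.4) = t·(1/40.4 − 1/14.8).
log₂(0.53412) = -0.90475; 1/40.4 − 1/14.8 = -0.042815.
t = -0.90475 / -0.042815 ≈ 21.132 hours.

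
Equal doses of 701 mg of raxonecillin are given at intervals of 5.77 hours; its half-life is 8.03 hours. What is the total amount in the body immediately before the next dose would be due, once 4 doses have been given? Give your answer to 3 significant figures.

The 4 doses were given 23.08, 17.31, 11.54, 5.77 hours ago.
Total = 701·(1/2)^(23.08/8.03) + 701·(1/2)^(17.31/8.03) + 701·(1/2)^(11.54/8.03) + 701·(1/2)^(5.77/8.03)
      = 95.607 + 157.33 + 258.88 + 426 ≈ 937.82 mg.

938 mg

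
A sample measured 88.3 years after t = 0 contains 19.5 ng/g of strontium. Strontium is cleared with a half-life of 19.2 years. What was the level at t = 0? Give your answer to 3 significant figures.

473 ng/g

Number of half-lives elapsed: n = 88.3/19.2 ≈ 4.599.
A₀ = A × 2^n = 19.5 × 2^4.599 = 19.5 × 24.234 ≈ 472.56 ng/g.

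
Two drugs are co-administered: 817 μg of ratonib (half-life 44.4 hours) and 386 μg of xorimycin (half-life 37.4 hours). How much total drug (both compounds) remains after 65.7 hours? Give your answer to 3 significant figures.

ratonib: 817 × (1/2)^(65.7/44.4) = 817 × (1/2)^1.4797 ≈ 292.94 μg.
xorimycin: 386 × (1/2)^(65.7/37.4) = 386 × (1/2)^1.7567 ≈ 114.23 μg.
Total = 292.94 + 114.23 ≈ 407.17 μg.

407 μg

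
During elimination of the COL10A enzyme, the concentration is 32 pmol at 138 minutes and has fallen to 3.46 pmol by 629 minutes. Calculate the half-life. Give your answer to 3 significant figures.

153 minutes

Over Δt = 629 − 138 = 491 minutes, the level fell by a factor of 32/3.46 ≈ 9.2486.
n = log₂(9.2486) ≈ 3.2092 half-lives, so t½ = 491/3.2092 ≈ 153 minutes.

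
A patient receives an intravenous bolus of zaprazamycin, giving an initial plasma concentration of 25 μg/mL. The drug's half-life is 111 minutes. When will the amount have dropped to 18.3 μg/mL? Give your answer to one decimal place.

50.0 minutes

Fraction remaining = 18.3/25 ≈ 0.732.
n = log₂(25/18.3) = ln(1.3661)/ln 2 ≈ 0.45008 half-lives.
t = n × t½ = 0.45008 × 111 ≈ 49.959 minutes.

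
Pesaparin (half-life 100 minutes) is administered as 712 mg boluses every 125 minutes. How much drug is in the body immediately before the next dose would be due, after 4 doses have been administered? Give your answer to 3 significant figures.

500 mg

The 4 doses were given 500, 375, 250, 125 minutes ago.
Total = 712·(1/2)^(500/100) + 712·(1/2)^(375/100) + 712·(1/2)^(250/100) + 712·(1/2)^(125/100)
      = 22.25 + 52.92 + 125.87 + 299.36 ≈ 500.39 mg.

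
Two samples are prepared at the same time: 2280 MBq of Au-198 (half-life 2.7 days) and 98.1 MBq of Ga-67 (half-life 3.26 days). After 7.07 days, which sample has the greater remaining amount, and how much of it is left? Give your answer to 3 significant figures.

Au-198: 2280 × (1/2)^2.6185 ≈ 371.26 MBq.
Ga-67: 98.1 × (1/2)^2.1687 ≈ 21.818 MBq.
Au-198 has more remaining, at ≈ 371.26 MBq.

Au-198, 371 MBq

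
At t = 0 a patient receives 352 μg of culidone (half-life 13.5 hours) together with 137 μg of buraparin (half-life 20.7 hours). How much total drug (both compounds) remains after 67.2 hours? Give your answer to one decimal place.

25.6 μg

culidone: 352 × (1/2)^(67.2/13.5) = 352 × (1/2)^4.9778 ≈ 11.171 μg.
buraparin: 137 × (1/2)^(67.2/20.7) = 137 × (1/2)^3.2464 ≈ 14.437 μg.
Total = 11.171 + 14.437 ≈ 25.607 μg.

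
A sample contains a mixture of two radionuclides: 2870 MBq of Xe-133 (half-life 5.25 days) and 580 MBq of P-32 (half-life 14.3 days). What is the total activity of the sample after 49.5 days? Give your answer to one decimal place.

Xe-133: 2870 × (1/2)^(49.5/5.25) = 2870 × (1/2)^9.4286 ≈ 4.1648 MBq.
P-32: 580 × (1/2)^(49.5/14.3) = 580 × (1/2)^3.4615 ≈ 52.65 MBq.
Total = 4.1648 + 52.65 ≈ 56.815 MBq.

56.8 MBq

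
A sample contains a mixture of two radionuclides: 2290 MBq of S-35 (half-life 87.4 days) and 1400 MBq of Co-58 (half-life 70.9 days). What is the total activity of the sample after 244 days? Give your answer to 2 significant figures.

S-35: 2290 × (1/2)^(244/87.4) = 2290 × (1/2)^2.7918 ≈ 330.7 MBq.
Co-58: 1400 × (1/2)^(244/70.9) = 1400 × (1/2)^3.4415 ≈ 128.87 MBq.
Total = 330.7 + 128.87 ≈ 459.57 MBq.

460 MBq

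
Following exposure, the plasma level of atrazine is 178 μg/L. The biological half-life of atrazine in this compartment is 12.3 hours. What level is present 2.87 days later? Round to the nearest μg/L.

4 μg/L

Convert the elapsed time: 2.87 days = 68.88 hours.
Number of half-lives: n = 68.88/12.3 ≈ 5.6.
Remaining = 178 × (1/2)^5.6 = 178 × 0.020617 ≈ 3.6699 μg/L.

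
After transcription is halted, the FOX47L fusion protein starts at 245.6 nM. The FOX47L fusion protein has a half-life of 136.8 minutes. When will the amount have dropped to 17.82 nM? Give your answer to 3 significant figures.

518 minutes

Fraction remaining = 17.82/245.6 ≈ 0.072557.
n = log₂(245.6/17.82) = ln(13.782)/ln 2 ≈ 3.7847 half-lives.
t = n × t½ = 3.7847 × 136.8 ≈ 517.75 minutes.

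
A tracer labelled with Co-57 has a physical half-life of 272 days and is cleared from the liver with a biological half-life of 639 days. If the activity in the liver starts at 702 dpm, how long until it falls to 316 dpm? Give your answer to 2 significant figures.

220 days

1/t_eff = 1/t_phys + 1/t_biol = 1/272 + 1/639 = 0.0052414 per day.
t_eff = 272 × 639 / (272 + 639) ≈ 190.79 days.
n = log₂(702/316) ≈ 1.1515; t = 1.1515 × 190.79 ≈ 219.7 days.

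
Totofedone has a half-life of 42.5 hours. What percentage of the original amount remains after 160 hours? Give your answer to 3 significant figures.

7.36%

n = 160/42.5 ≈ 3.7647 half-lives.
Fraction remaining = (1/2)^3.7647 ≈ 0.073572, i.e. 7.3572%.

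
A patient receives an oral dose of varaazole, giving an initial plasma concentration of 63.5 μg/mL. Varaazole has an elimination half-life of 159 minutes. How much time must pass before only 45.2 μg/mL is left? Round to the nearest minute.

78 minutes

Fraction remaining = 45.2/63.5 ≈ 0.71181.
n = log₂(63.5/45.2) = ln(1.4049)/ln 2 ≈ 0.49043 half-lives.
t = n × t½ = 0.49043 × 159 ≈ 77.979 minutes.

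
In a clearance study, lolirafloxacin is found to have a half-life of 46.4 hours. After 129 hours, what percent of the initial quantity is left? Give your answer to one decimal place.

n = 129/46.4 ≈ 2.7802 half-lives.
Fraction remaining = (1/2)^2.7802 ≈ 0.14557, i.e. 14.557%.

14.6%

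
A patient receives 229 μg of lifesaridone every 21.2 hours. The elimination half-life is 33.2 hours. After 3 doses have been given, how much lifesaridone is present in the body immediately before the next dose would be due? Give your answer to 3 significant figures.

The 3 doses were given 63.6, 42.4, 21.2 hours ago.
Total = 229·(1/2)^(63.6/33.2) + 229·(1/2)^(42.4/33.2) + 229·(1/2)^(21.2/33.2)
      = 60.696 + 94.49 + 147.1 ≈ 302.29 μg.

302 μg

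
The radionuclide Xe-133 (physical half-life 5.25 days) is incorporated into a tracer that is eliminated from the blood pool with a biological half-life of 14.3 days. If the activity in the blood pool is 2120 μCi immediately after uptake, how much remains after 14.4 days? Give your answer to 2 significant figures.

160 μCi

1/t_eff = 1/t_phys + 1/t_biol = 1/5.25 + 1/14.3 = 0.26041 per day.
t_eff = 5.25 × 14.3 / (5.25 + 14.3) ≈ 3.8402 days.
Remaining = 2120 × (1/2)^(14.4/3.8402) = 2120 × (1/2)^3.7499 ≈ 157.59 μCi.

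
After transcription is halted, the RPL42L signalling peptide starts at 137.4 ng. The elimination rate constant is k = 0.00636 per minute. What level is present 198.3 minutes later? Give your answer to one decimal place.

38.9 ng

t½ = ln 2 / k = 0.69315 / 0.00636 ≈ 108.99 minutes.
Number of half-lives: n = 198.3/108.99 ≈ 1.8195.
Remaining = 137.4 × (1/2)^1.8195 = 137.4 × 0.28332 ≈ 38.928 ng.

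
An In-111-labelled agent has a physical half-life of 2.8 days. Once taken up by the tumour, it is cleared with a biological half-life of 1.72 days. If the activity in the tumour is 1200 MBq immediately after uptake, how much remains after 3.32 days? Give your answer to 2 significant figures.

140 MBq

1/t_eff = 1/t_phys + 1/t_biol = 1/2.8 + 1/1.72 = 0.93854 per day.
t_eff = 2.8 × 1.72 / (2.8 + 1.72) ≈ 1.0655 days.
Remaining = 1200 × (1/2)^(3.32/1.0655) = 1200 × (1/2)^3.1159 ≈ 138.42 MBq.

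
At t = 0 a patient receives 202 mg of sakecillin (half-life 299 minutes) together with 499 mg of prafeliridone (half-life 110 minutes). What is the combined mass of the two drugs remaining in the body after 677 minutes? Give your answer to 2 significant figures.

sakecillin: 202 × (1/2)^(677/299) = 202 × (1/2)^2.2642 ≈ 42.049 mg.
prafeliridone: 499 × (1/2)^(677/110) = 499 × (1/2)^6.1545 ≈ 7.0048 mg.
Total = 42.049 + 7.0048 ≈ 49.054 mg.

49 mg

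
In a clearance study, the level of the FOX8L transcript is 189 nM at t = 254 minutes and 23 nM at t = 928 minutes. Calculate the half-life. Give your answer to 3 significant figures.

Over Δt = 928 − 254 = 674 minutes, the level fell by a factor of 189/23 ≈ 8.2174.
n = log₂(8.2174) ≈ 3.0387 half-lives, so t½ = 674/3.0387 ≈ 221.81 minutes.

222 minutes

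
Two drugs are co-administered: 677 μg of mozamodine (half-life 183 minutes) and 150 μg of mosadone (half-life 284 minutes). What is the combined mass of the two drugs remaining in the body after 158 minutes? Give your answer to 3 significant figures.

474 μg

mozamodine: 677 × (1/2)^(158/183) = 677 × (1/2)^0.86339 ≈ 372.12 μg.
mosadone: 150 × (1/2)^(158/284) = 150 × (1/2)^0.55634 ≈ 102 μg.
Total = 372.12 + 102 ≈ 474.12 μg.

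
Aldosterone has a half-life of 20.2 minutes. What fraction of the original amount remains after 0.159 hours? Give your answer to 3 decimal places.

0.721

0.159 hours = 9.54 minutes.
n = 9.54/20.2 ≈ 0.47228 half-lives.
Fraction remaining = (1/2)^0.47228 ≈ 0.72083.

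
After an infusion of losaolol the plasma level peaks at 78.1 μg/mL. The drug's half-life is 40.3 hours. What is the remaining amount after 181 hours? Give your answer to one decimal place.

3.5 μg/mL

Number of half-lives: n = 181/40.3 ≈ 4.4913.
Remaining = 78.1 × (1/2)^4.4913 = 78.1 × 0.044461 ≈ 3.4724 μg/mL.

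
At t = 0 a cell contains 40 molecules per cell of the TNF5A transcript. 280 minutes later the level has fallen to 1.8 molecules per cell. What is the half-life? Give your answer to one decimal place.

A/A₀ = 1.8/40 ≈ 0.045.
n = log₂(22.222) ≈ 4.4739 half-lives elapsed in 280 minutes.
t½ = 280/4.4739 ≈ 62.585 minutes.

62.6 minutes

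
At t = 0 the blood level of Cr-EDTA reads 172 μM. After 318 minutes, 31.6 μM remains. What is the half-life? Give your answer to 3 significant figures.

130 minutes

A/A₀ = 31.6/172 ≈ 0.18372.
n = log₂(5.443) ≈ 2.4444 half-lives elapsed in 318 minutes.
t½ = 318/2.4444 ≈ 130.09 minutes.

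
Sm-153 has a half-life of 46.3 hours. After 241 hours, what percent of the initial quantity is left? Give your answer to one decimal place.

n = 241/46.3 ≈ 5.2052 half-lives.
Fraction remaining = (1/2)^5.2052 ≈ 0.027107, i.e. 2.7107%.

2.7%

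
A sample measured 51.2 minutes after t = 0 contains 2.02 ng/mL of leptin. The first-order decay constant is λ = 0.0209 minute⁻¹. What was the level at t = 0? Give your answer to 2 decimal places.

t½ = ln 2 / λ = 0.69315 / 0.0209 ≈ 33.165 minutes.
Number of half-lives elapsed: n = 51.2/33.165 ≈ 1.5438.
A₀ = A × 2^n = 2.02 × 2^1.5438 = 2.02 × 2.9156 ≈ 5.8895 ng/mL.

5.89 ng/mL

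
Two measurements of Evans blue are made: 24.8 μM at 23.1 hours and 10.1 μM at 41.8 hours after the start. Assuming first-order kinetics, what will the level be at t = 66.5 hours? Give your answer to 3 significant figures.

3.08 μM

Over Δt = 41.8 − 23.1 = 18.7 hours, the level fell by a factor of 24.8/10.1 ≈ 2.4554.
n = log₂(2.4554) ≈ 1.296 half-lives, so t½ = 18.7/1.296 ≈ 14.429 hours.
From t = 41.8 to t = 66.5: 10.1 × (1/2)^((66.5−41.8)/14.429) ≈ 3.0833 μM.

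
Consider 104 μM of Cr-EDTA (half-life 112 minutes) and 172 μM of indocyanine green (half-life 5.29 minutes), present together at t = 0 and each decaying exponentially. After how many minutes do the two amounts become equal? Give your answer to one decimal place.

Set 104·(1/2)^(t/112) = 172·(1/2)^(t/5.29).
Taking log₂: log₂(104/172) = t·(1/112 − 1/5.29).
log₂(0.60465) = -0.72583; 1/112 − 1/5.29 = -0.18011.
t = -0.72583 / -0.18011 ≈ 4.03 minutes.

4.0 minutes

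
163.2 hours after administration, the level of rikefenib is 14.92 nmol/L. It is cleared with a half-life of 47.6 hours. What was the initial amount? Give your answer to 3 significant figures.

Number of half-lives elapsed: n = 163.2/47.6 ≈ 3.4286.
A₀ = A × 2^n = 14.92 × 2^3.4286 = 14.92 × 10.767 ≈ 160.65 nmol/L.

161 nmol/L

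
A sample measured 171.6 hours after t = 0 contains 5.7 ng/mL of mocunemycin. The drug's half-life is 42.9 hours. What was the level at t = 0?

91.2 ng/mL

Number of half-lives elapsed: n = 171.6/42.9 ≈ 4.
A₀ = A × 2^n = 5.7 × 2^4 = 5.7 × 16 ≈ 91.2 ng/mL.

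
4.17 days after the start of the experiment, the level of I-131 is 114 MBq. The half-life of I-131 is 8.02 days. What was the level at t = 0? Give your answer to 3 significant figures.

163 MBq

Number of half-lives elapsed: n = 4.17/8.02 ≈ 0.51995.
A₀ = A × 2^n = 114 × 2^0.51995 = 114 × 1.4339 ≈ 163.47 MBq.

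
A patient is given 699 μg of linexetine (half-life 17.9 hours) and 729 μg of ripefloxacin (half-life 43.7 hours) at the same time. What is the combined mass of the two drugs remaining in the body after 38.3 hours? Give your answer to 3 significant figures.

linexetine: 699 × (1/2)^(38.3/17.9) = 699 × (1/2)^2.1397 ≈ 158.63 μg.
ripefloxacin: 729 × (1/2)^(38.3/43.7) = 729 × (1/2)^0.87643 ≈ 397.1 μg.
Total = 158.63 + 397.1 ≈ 555.72 μg.

556 μg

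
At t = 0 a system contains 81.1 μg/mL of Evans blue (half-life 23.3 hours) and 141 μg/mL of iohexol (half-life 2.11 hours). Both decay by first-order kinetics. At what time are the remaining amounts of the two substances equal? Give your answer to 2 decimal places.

1.85 hours

Set 81.1·(1/2)^(t/23.3) = 141·(1/2)^(t/2.11).
Taking log₂: log₂(81.1/141) = t·(1/23.3 − 1/2.11).
log₂(0.57518) = -0.79792; 1/23.3 − 1/2.11 = -0.43102.
t = -0.79792 / -0.43102 ≈ 1.8513 hours.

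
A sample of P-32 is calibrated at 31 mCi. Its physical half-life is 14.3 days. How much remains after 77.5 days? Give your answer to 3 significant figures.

Number of half-lives: n = 77.5/14.3 ≈ 5.4196.
Remaining = 31 × (1/2)^5.4196 = 31 × 0.023364 ≈ 0.72428 mCi.

0.724 mCi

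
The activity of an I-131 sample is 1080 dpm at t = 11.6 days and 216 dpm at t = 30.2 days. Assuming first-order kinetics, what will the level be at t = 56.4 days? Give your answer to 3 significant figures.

22.4 dpm

Over Δt = 30.2 − 11.6 = 18.6 days, the level fell by a factor of 1080/216 ≈ 5.
n = log₂(5) ≈ 2.3219 half-lives, so t½ = 18.6/2.3219 ≈ 8.0106 days.
From t = 30.2 to t = 56.4: 216 × (1/2)^((56.4−30.2)/8.0106) ≈ 22.381 dpm.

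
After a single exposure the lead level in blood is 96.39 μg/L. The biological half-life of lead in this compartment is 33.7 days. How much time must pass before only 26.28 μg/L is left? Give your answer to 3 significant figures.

63.2 days

Fraction remaining = 26.28/96.39 ≈ 0.27264.
n = log₂(96.39/26.28) = ln(3.6678)/ln 2 ≈ 1.8749 half-lives.
t = n × t½ = 1.8749 × 33.7 ≈ 63.185 days.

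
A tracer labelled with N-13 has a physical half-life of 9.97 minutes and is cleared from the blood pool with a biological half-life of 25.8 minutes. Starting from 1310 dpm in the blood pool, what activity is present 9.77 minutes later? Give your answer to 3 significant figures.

1/t_eff = 1/t_phys + 1/t_biol = 1/9.97 + 1/25.8 = 0.13906 per minute.
t_eff = 9.97 × 25.8 / (9.97 + 25.8) ≈ 7.1911 minutes.
Remaining = 1310 × (1/2)^(9.77/7.1911) = 1310 × (1/2)^1.3586 ≈ 510.84 dpm.

511 dpm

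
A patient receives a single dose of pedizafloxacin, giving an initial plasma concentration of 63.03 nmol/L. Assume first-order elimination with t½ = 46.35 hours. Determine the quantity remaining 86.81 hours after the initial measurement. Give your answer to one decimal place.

17.2 nmol/L

Number of half-lives: n = 86.81/46.35 ≈ 1.8729.
Remaining = 63.03 × (1/2)^1.8729 = 63.03 × 0.27302 ≈ 17.208 nmol/L.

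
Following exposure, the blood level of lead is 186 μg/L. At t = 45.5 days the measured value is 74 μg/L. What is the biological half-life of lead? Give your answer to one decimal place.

A/A₀ = 74/186 ≈ 0.39785.
n = log₂(2.5135) ≈ 1.3297 half-lives elapsed in 45.5 days.
t½ = 45.5/1.3297 ≈ 34.218 days.

34.2 days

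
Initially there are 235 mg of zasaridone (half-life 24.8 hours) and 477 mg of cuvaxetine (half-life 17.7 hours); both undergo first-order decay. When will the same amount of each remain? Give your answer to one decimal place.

Set 235·(1/2)^(t/24.8) = 477·(1/2)^(t/17.7).
Taking log₂: log₂(235/477) = t·(1/24.8 − 1/17.7).
log₂(0.49266) = -1.0213; 1/24.8 − 1/17.7 = -0.016175.
t = -1.0213 / -0.016175 ≈ 63.144 hours.

63.1 hours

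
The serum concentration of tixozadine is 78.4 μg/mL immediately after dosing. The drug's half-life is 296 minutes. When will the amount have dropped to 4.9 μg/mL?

1184 minutes

4.9/78.4 = 1/16, so 4 half-lives have elapsed.
t = 4 × 296 = 1184 minutes.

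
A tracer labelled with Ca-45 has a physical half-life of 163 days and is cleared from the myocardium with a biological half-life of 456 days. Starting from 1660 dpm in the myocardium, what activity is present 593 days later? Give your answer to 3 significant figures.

1/t_eff = 1/t_phys + 1/t_biol = 1/163 + 1/456 = 0.008328 per day.
t_eff = 163 × 456 / (163 + 456) ≈ 120.08 days.
Remaining = 1660 × (1/2)^(593/120.08) = 1660 × (1/2)^4.9385 ≈ 54.135 dpm.

54.1 dpm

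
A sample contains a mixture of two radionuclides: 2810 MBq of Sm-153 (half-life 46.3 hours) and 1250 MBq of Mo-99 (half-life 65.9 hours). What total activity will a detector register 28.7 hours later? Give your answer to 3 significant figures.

Sm-153: 2810 × (1/2)^(28.7/46.3) = 2810 × (1/2)^0.61987 ≈ 1828.5 MBq.
Mo-99: 1250 × (1/2)^(28.7/65.9) = 1250 × (1/2)^0.43551 ≈ 924.29 MBq.
Total = 1828.5 + 924.29 ≈ 2752.8 MBq.

2750 MBq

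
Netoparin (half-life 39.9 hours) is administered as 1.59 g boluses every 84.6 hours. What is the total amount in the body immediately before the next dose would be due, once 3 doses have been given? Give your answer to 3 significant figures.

The 3 doses were given 253.8, 169.2, 84.6 hours ago.
Total = 1.59·(1/2)^(253.8/39.9) + 1.59·(1/2)^(169.2/39.9) + 1.59·(1/2)^(84.6/39.9)
      = 0.019345 + 0.08411 + 0.3657 ≈ 0.46915 g.

0.469 g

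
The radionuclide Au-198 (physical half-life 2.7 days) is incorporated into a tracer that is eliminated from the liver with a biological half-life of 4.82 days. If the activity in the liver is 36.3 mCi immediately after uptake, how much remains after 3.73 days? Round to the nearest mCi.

8 mCi

1/t_eff = 1/t_phys + 1/t_biol = 1/2.7 + 1/4.82 = 0.57784 per day.
t_eff = 2.7 × 4.82 / (2.7 + 4.82) ≈ 1.7306 days.
Remaining = 36.3 × (1/2)^(3.73/1.7306) = 36.3 × (1/2)^2.1553 ≈ 8.1486 mCi.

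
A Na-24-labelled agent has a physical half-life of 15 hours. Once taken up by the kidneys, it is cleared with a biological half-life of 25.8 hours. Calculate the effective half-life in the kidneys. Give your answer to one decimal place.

1/t_eff = 1/t_phys + 1/t_biol = 1/15 + 1/25.8 = 0.10543 per hour.
t_eff = 15 × 25.8 / (15 + 25.8) ≈ 9.4853 hours.

9.5 hours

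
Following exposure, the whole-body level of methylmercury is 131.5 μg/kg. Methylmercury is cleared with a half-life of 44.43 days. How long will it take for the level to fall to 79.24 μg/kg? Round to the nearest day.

Fraction remaining = 79.24/131.5 ≈ 0.60259.
n = log₂(131.5/79.24) = ln(1.6595)/ln 2 ≈ 0.73076 half-lives.
t = n × t½ = 0.73076 × 44.43 ≈ 32.468 days.

32 days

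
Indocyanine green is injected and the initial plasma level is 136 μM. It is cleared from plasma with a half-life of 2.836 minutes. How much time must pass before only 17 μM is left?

17/136 = 1/8, so 3 half-lives have elapsed.
t = 3 × 2.836 = 8.508 minutes.

8.508 minutes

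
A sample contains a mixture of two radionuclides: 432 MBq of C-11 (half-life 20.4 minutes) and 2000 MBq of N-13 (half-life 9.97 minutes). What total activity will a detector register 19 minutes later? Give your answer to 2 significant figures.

760 MBq

C-11: 432 × (1/2)^(19/20.4) = 432 × (1/2)^0.93137 ≈ 226.52 MBq.
N-13: 2000 × (1/2)^(19/9.97) = 2000 × (1/2)^1.9057 ≈ 533.77 MBq.
Total = 226.52 + 533.77 ≈ 760.29 MBq.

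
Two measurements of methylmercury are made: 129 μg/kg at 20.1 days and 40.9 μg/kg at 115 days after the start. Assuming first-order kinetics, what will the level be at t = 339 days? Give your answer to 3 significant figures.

Over Δt = 115 − 20.1 = 94.9 days, the level fell by a factor of 129/40.9 ≈ 3.154.
n = log₂(3.154) ≈ 1.6572 half-lives, so t½ = 94.9/1.6572 ≈ 57.265 days.
From t = 115 to t = 339: 40.9 × (1/2)^((339−115)/57.265) ≈ 2.7177 μg/kg.

2.72 μg/kg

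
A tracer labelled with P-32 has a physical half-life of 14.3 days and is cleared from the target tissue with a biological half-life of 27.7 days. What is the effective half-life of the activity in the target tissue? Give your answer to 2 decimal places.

9.43 days

1/t_eff = 1/t_phys + 1/t_biol = 1/14.3 + 1/27.7 = 0.10603 per day.
t_eff = 14.3 × 27.7 / (14.3 + 27.7) ≈ 9.4312 days.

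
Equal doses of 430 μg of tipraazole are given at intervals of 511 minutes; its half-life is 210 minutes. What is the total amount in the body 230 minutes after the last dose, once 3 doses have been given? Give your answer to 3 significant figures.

245 μg

The 3 doses were given 1252, 741, 230 minutes ago.
Total = 430·(1/2)^(1252/210) + 430·(1/2)^(741/210) + 430·(1/2)^(230/210)
      = 6.8985 + 37.262 + 201.27 ≈ 245.43 μg.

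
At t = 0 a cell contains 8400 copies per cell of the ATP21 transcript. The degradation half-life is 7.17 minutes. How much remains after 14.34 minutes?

Elapsed time is 2 half-lives (14.34/7.17).
Each half-life halves the amount: 8400 × (1/2)^2 = 8400/4 = 2100 copies per cell.

2100 copies per cell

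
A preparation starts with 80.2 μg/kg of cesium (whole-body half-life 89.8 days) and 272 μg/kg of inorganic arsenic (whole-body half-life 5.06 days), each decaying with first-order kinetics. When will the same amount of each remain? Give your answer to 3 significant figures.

Set 80.2·(1/2)^(t/89.8) = 272·(1/2)^(t/5.06).
Taking log₂: log₂(80.2/272) = t·(1/89.8 − 1/5.06).
log₂(0.29485) = -1.7619; 1/89.8 − 1/5.06 = -0.18649.
t = -1.7619 / -0.18649 ≈ 9.4477 days.

9.45 days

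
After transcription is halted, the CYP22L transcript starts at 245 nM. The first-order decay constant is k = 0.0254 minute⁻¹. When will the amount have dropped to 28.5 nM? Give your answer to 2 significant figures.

t½ = ln 2 / k = 0.69315 / 0.0254 ≈ 27.289 minutes.
Fraction remaining = 28.5/245 ≈ 0.11633.
n = log₂(245/28.5) = ln(8.5965)/ln 2 ≈ 3.1037 half-lives.
t = n × t½ = 3.1037 × 27.289 ≈ 84.699 minutes.

85 minutes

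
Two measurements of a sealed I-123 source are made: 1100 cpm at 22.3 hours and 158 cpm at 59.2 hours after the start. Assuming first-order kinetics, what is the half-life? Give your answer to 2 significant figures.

Over Δt = 59.2 − 22.3 = 36.9 hours, the level fell by a factor of 1100/158 ≈ 6.962.
n = log₂(6.962) ≈ 2.7995 half-lives, so t½ = 36.9/2.7995 ≈ 13.181 hours.

13 hours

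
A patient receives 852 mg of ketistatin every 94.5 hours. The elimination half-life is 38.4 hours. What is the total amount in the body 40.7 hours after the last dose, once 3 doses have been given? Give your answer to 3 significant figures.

The 3 doses were given 229.7, 135.2, 40.7 hours ago.
Total = 852·(1/2)^(229.7/38.4) + 852·(1/2)^(135.2/38.4) + 852·(1/2)^(40.7/38.4)
      = 13.482 + 74.227 + 408.68 ≈ 496.39 mg.

496 mg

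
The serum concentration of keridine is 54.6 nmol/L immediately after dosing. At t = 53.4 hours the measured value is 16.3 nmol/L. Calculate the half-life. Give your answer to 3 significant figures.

A/A₀ = 16.3/54.6 ≈ 0.29853.
n = log₂(3.3497) ≈ 1.744 half-lives elapsed in 53.4 hours.
t½ = 53.4/1.744 ≈ 30.619 hours.

30.6 hours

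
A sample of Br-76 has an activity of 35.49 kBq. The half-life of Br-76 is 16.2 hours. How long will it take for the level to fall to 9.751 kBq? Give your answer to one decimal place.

Fraction remaining = 9.751/35.49 ≈ 0.27475.
n = log₂(35.49/9.751) = ln(3.6396)/ln 2 ≈ 1.8638 half-lives.
t = n × t½ = 1.8638 × 16.2 ≈ 30.193 hours.

30.2 hours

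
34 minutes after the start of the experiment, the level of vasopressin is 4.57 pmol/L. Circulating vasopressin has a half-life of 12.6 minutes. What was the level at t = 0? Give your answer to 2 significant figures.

30 pmol/L

Number of half-lives elapsed: n = 34/12.6 ≈ 2.6984.
A₀ = A × 2^n = 4.57 × 2^2.6984 = 4.57 × 6.4909 ≈ 29.663 pmol/L.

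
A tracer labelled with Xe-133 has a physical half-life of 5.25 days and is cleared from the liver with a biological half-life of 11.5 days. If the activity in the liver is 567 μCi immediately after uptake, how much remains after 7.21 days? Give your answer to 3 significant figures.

142 μCi

1/t_eff = 1/t_phys + 1/t_biol = 1/5.25 + 1/11.5 = 0.27743 per day.
t_eff = 5.25 × 11.5 / (5.25 + 11.5) ≈ 3.6045 days.
Remaining = 567 × (1/2)^(7.21/3.6045) = 567 × (1/2)^2.0003 ≈ 141.72 μCi.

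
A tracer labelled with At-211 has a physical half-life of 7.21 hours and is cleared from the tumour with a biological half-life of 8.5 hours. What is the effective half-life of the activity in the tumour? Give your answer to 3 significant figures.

1/t_eff = 1/t_phys + 1/t_biol = 1/7.21 + 1/8.5 = 0.25634 per hour.
t_eff = 7.21 × 8.5 / (7.21 + 8.5) ≈ 3.901 hours.

3.90 hours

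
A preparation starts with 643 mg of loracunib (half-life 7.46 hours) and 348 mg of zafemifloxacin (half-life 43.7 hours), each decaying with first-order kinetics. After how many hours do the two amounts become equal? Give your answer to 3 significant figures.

Set 643·(1/2)^(t/7.46) = 348·(1/2)^(t/43.7).
Taking log₂: log₂(643/348) = t·(1/7.46 − 1/43.7).
log₂(1.8477) = 0.88573; 1/7.46 − 1/43.7 = 0.11116.
t = 0.88573 / 0.11116 ≈ 7.9677 hours.

7.97 hours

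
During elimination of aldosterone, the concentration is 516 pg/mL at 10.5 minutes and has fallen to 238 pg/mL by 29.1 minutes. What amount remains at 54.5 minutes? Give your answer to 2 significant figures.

Over Δt = 29.1 − 10.5 = 18.6 minutes, the level fell by a factor of 516/238 ≈ 2.1681.
n = log₂(2.1681) ≈ 1.1164 half-lives, so t½ = 18.6/1.1164 ≈ 16.661 minutes.
From t = 29.1 to t = 54.5: 238 × (1/2)^((54.5−29.1)/16.661) ≈ 82.725 pg/mL.

83 pg/mL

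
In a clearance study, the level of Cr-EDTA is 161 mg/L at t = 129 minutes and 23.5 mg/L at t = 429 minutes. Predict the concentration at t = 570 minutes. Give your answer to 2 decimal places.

9.51 mg/L

Over Δt = 429 − 129 = 300 minutes, the level fell by a factor of 161/23.5 ≈ 6.8511.
n = log₂(6.8511) ≈ 2.7763 half-lives, so t½ = 300/2.7763 ≈ 108.06 minutes.
From t = 429 to t = 570: 23.5 × (1/2)^((570−429)/108.06) ≈ 9.5118 mg/L.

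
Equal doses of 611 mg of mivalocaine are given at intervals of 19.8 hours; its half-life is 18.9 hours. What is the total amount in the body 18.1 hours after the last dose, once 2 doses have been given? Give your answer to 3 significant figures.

The 2 doses were given 37.9, 18.1 hours ago.
Total = 611·(1/2)^(37.9/18.9) + 611·(1/2)^(18.1/18.9)
      = 152.19 + 314.6 ≈ 466.79 mg.

467 mg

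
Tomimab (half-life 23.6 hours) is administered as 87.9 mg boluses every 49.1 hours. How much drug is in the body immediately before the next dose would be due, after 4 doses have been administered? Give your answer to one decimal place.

The 4 doses were given 196.4, 147.3, 98.2, 49.1 hours ago.
Total = 87.9·(1/2)^(196.4/23.6) + 87.9·(1/2)^(147.3/23.6) + 87.9·(1/2)^(98.2/23.6) + 87.9·(1/2)^(49.1/23.6)
      = 0.27467 + 1.1617 + 4.9136 + 20.782 ≈ 27.132 mg.

27.1 mg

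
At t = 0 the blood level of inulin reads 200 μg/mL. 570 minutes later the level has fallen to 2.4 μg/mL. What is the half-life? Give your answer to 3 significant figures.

A/A₀ = 2.4/200 ≈ 0.012.
n = log₂(83.333) ≈ 6.3808 half-lives elapsed in 570 minutes.
t½ = 570/6.3808 ≈ 89.33 minutes.

89.3 minutes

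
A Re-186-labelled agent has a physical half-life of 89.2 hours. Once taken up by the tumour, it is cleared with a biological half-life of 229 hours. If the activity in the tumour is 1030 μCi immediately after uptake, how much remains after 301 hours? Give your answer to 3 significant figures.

39.9 μCi

1/t_eff = 1/t_phys + 1/t_biol = 1/89.2 + 1/229 = 0.015578 per hour.
t_eff = 89.2 × 229 / (89.2 + 229) ≈ 64.195 hours.
Remaining = 1030 × (1/2)^(301/64.195) = 1030 × (1/2)^4.6888 ≈ 39.935 μCi.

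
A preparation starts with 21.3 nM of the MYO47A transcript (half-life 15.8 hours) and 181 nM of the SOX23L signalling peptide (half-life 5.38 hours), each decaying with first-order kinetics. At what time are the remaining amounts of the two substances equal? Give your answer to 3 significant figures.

25.2 hours

Set 21.3·(1/2)^(t/15.8) = 181·(1/2)^(t/5.38).
Taking log₂: log₂(21.3/181) = t·(1/15.8 − 1/5.38).
log₂(0.11768) = -3.0871; 1/15.8 − 1/5.38 = -0.12258.
t = -3.0871 / -0.12258 ≈ 25.184 hours.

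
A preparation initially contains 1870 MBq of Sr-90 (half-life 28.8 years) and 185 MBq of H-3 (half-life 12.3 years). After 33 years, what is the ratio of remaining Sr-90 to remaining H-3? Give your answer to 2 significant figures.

29

Sr-90: 1870 × (1/2)^(33/28.8) = 1870 × (1/2)^1.1458 ≈ 845.11 MBq.
H-3: 185 × (1/2)^(33/12.3) = 185 × (1/2)^2.6829 ≈ 28.809 MBq.
Ratio ≈ 845.11 / 28.809 ≈ 29.335.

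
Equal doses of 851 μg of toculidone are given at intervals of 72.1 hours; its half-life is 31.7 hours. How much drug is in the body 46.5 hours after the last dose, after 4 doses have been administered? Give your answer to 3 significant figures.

The 4 doses were given 262.8, 190.7, 118.6, 46.5 hours ago.
Total = 851·(1/2)^(262.8/31.7) + 851·(1/2)^(190.7/31.7) + 851·(1/2)^(118.6/31.7) + 851·(1/2)^(46.5/31.7)
      = 2.7185 + 13.152 + 63.632 + 307.86 ≈ 387.36 μg.

387 μg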